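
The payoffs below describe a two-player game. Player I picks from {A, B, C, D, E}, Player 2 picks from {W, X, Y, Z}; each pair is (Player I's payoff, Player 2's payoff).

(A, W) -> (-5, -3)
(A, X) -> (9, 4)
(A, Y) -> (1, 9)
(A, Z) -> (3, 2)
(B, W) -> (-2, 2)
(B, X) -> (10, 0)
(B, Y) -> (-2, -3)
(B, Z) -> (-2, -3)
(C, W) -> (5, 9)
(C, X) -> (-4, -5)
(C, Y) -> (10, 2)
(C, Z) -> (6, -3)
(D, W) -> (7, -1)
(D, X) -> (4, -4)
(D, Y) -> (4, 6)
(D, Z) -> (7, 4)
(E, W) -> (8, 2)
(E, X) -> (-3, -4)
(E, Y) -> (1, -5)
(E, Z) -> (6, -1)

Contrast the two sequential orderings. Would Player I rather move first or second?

first

If Player I leads: Player 2's best replies are A→Y, B→W, C→W, D→Y, E→W; Player I's induced payoffs 1, -2, 5, 4, 8; outcome (E, W), payoffs (8, 2).
If Player 2 leads: Player I's best replies are W→E, X→B, Y→C, Z→D; Player 2's induced payoffs 2, 0, 2, 4; outcome (D, Z), payoffs (7, 4).
Player I gets 8 moving first and 7 moving second, so Player I prefers to move first.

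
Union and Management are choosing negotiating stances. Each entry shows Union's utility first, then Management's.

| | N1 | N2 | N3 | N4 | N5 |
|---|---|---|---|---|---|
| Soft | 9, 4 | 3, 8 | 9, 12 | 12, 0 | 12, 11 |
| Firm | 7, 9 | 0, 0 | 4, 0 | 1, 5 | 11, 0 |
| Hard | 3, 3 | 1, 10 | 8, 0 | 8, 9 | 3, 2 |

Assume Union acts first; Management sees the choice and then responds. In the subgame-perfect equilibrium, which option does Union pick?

Management best-responds to each possible Union move:
- Soft → Management plays N3 (best of 4, 8, 12, 0, 11); Union gets 9.
- Firm → Management plays N1 (best of 9, 0, 0, 5, 0); Union gets 7.
- Hard → Management plays N2 (best of 3, 10, 0, 9, 2); Union gets 1.
Among 9, 7, 1, the best is 9 at Soft. Subgame-perfect outcome: (Soft, N3) with payoffs (9, 12).

Soft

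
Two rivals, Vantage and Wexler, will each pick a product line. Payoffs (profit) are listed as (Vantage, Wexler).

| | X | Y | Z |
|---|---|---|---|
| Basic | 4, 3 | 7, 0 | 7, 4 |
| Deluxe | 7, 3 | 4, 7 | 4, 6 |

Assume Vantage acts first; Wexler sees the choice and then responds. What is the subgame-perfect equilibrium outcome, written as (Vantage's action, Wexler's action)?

Wexler best-responds to each possible Vantage move:
- Basic → Wexler plays Z (best of 3, 0, 4); Vantage gets 7.
- Deluxe → Wexler plays Y (best of 3, 7, 6); Vantage gets 4.
Among 7, 4, the best is 7 at Basic. Subgame-perfect outcome: (Basic, Z) with payoffs (7, 4).

(Basic, Z)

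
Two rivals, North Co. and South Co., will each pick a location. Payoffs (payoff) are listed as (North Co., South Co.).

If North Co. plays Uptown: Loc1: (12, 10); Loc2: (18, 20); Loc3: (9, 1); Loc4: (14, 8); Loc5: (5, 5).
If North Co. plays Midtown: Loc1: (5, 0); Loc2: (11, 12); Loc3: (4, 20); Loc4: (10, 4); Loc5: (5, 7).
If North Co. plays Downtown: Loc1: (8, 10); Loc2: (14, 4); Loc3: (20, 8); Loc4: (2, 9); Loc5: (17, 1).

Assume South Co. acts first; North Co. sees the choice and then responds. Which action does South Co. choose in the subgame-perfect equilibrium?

North Co. best-responds to each possible South Co. move:
- Loc1: BR = Uptown, leader payoff 10.
- Loc2: BR = Uptown, leader payoff 20.
- Loc3: BR = Downtown, leader payoff 8.
- Loc4: BR = Uptown, leader payoff 8.
- Loc5: BR = Downtown, leader payoff 1.
Among 10, 20, 8, 8, 1, the best is 20 at Loc2. Subgame-perfect outcome: (Uptown, Loc2) with payoffs (18, 20).

Loc2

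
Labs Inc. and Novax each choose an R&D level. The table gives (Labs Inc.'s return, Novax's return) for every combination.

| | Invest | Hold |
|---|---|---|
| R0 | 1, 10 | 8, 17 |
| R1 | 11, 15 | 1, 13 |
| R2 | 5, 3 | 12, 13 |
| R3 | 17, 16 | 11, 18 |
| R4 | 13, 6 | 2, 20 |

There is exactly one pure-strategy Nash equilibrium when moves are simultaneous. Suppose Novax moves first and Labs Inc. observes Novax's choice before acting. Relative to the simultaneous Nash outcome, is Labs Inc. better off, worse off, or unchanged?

Backward induction with Novax moving first.
- Invest: Labs Inc. compares 1, 11, 5, 17, 13 and picks R3; Novax would get 16.
- Hold: Labs Inc. compares 8, 1, 12, 11, 2 and picks R2; Novax would get 13.
Novax's induced payoffs are 16, 13, so Novax commits to Invest. Subgame-perfect outcome: (R3, Invest) with payoffs (17, 16).
Now find the simultaneous Nash equilibrium.
Labs Inc.'s best replies: Invest→R3; Hold→R2.
Novax's best replies: R0→Hold; R1→Invest; R2→Hold; R3→Hold; R4→Hold.
Only (R2, Hold) has each player best-responding; Nash payoffs (12, 13).
Labs Inc. earns 17 sequentially versus 12 at the Nash outcome: better off.

better off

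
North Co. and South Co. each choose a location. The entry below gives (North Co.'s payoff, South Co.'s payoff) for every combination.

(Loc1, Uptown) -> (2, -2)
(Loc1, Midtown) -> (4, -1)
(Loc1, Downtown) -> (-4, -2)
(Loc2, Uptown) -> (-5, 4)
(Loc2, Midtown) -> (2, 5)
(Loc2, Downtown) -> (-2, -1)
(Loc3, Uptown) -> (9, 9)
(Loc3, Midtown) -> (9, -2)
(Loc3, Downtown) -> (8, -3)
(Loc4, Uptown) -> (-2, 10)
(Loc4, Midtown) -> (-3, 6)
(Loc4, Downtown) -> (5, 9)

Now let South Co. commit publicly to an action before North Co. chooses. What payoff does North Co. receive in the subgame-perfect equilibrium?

9

Work backward from North Co.'s decision.
- Uptown: BR = Loc3, leader payoff 9.
- Midtown: BR = Loc3, leader payoff -2.
- Downtown: BR = Loc3, leader payoff -3.
South Co.'s induced payoffs are 9, -2, -3, so South Co. commits to Uptown. Subgame-perfect outcome: (Loc3, Uptown) with payoffs (9, 9).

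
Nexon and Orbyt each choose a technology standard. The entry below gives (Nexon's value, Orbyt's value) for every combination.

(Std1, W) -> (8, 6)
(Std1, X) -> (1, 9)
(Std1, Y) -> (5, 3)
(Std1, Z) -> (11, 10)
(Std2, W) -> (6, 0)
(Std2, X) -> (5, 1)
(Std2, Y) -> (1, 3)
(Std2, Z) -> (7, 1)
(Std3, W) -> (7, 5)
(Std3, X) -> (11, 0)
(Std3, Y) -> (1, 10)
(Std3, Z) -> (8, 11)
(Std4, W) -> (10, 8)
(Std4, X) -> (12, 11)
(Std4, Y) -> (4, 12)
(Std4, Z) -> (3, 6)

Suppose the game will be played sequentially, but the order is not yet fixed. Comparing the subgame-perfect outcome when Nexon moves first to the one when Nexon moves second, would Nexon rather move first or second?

If Nexon leads: Orbyt's best replies are Std1→Z, Std2→Y, Std3→Z, Std4→Y; Nexon's induced payoffs 11, 1, 8, 4; outcome (Std1, Z), payoffs (11, 10).
If Orbyt leads: Nexon's best replies are W→Std4, X→Std4, Y→Std1, Z→Std1; Orbyt's induced payoffs 8, 11, 3, 10; outcome (Std4, X), payoffs (12, 11).
Nexon gets 11 moving first and 12 moving second, so Nexon prefers to move second.

second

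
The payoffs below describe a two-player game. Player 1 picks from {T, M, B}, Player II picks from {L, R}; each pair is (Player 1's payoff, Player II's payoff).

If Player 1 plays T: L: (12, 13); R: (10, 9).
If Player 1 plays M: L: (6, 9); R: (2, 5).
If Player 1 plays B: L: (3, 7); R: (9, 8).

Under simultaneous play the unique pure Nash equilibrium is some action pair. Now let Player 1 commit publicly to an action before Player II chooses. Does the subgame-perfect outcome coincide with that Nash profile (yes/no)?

yes

Work backward from Player II's decision.
- T → Player II plays L (best of 13, 9); Player 1 gets 12.
- M → Player II plays L (best of 9, 5); Player 1 gets 6.
- B → Player II plays R (best of 7, 8); Player 1 gets 9.
Among 12, 6, 9, the best is 12 at T. Subgame-perfect outcome: (T, L) with payoffs (12, 13).
For the simultaneous game, intersect best replies.
Player 1's best replies: L→T; R→T.
Player II's best replies: T→L; M→L; B→R.
Only (T, L) has each player best-responding; Nash payoffs (12, 13).
Sequential outcome (T, L) coincides with the Nash profile (T, L).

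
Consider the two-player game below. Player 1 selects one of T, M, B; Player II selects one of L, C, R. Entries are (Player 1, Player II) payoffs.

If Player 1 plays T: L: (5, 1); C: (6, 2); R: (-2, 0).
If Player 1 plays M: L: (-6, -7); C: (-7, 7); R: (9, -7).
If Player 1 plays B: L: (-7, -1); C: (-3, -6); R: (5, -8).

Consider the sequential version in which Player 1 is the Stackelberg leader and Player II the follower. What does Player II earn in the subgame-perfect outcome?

Backward induction with Player 1 moving first.
- T → Player II plays C (best of 1, 2, 0); Player 1 gets 6.
- M → Player II plays C (best of -7, 7, -7); Player 1 gets -7.
- B → Player II plays L (best of -1, -6, -8); Player 1 gets -7.
Maximizing over 6, -7, -7, Player 1 chooses T. Subgame-perfect outcome: (T, C) with payoffs (6, 2).

2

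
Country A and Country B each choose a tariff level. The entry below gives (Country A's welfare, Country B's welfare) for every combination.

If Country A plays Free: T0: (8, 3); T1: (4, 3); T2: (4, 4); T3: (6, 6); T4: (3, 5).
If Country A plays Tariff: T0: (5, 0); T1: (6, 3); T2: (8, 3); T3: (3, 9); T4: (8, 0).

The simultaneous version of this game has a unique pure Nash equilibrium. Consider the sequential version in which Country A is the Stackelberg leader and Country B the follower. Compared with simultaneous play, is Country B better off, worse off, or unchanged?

unchanged

Solve by backward induction (Country A leads).
- Free: Country B compares 3, 3, 4, 6, 5 and picks T3; Country A would get 6.
- Tariff: Country B compares 0, 3, 3, 9, 0 and picks T3; Country A would get 3.
Among 6, 3, the best is 6 at Free. Subgame-perfect outcome: (Free, T3) with payoffs (6, 6).
Now find the simultaneous Nash equilibrium.
Country A's best replies: T0→Free; T1→Tariff; T2→Tariff; T3→Free; T4→Tariff.
Country B's best replies: Free→T3; Tariff→T3.
Only (Free, T3) has each player best-responding; Nash payoffs (6, 6).
Country B earns 6 sequentially versus 6 at the Nash outcome: unchanged.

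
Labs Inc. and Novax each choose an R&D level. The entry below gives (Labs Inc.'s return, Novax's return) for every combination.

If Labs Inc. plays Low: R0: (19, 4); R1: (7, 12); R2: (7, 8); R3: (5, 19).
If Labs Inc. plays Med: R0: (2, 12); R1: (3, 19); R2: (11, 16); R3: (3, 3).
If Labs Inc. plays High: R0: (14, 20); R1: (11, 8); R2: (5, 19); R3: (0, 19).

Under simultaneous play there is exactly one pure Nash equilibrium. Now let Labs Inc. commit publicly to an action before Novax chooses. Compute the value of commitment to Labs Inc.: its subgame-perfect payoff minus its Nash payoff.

9

Novax best-responds to each possible Labs Inc. move:
- Low → Novax plays R3 (best of 4, 12, 8, 19); Labs Inc. gets 5.
- Med → Novax plays R1 (best of 12, 19, 16, 3); Labs Inc. gets 3.
- High → Novax plays R0 (best of 20, 8, 19, 19); Labs Inc. gets 14.
Maximizing over 5, 3, 14, Labs Inc. chooses High. Subgame-perfect outcome: (High, R0) with payoffs (14, 20).
Under simultaneous play:
Labs Inc.'s best replies: R0→Low; R1→High; R2→Med; R3→Low.
Novax's best replies: Low→R3; Med→R1; High→R0.
The unique mutual best reply is (Low, R3), giving (5, 19).
Labs Inc.'s commitment gain: 14 − 5 = 9.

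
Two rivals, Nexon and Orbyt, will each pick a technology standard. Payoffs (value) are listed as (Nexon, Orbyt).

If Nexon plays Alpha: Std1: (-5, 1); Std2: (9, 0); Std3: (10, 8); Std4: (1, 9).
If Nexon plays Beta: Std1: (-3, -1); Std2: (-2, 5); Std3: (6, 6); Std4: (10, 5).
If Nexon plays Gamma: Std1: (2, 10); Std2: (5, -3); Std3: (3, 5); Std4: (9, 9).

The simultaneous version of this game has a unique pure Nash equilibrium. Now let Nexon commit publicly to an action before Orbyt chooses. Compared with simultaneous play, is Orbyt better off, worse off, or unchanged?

Orbyt best-responds to each possible Nexon move:
- Alpha: BR = Std4, leader payoff 1.
- Beta: BR = Std3, leader payoff 6.
- Gamma: BR = Std1, leader payoff 2.
Nexon's induced payoffs are 1, 6, 2, so Nexon commits to Beta. Subgame-perfect outcome: (Beta, Std3) with payoffs (6, 6).
Now find the simultaneous Nash equilibrium.
Nexon's best replies: Std1→Gamma; Std2→Alpha; Std3→Alpha; Std4→Beta.
Orbyt's best replies: Alpha→Std4; Beta→Std3; Gamma→Std1.
Only (Gamma, Std1) has each player best-responding; Nash payoffs (2, 10).
Orbyt earns 6 sequentially versus 10 at the Nash outcome: worse off.

worse off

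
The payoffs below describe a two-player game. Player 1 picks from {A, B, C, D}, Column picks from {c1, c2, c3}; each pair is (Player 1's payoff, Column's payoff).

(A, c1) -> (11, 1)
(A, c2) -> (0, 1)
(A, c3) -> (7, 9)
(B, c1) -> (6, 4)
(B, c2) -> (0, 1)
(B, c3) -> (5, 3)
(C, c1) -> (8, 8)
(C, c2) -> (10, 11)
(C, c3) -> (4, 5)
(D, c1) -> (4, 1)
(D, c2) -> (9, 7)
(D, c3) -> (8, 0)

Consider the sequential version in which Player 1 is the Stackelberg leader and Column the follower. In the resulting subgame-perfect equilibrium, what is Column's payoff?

11

Work backward from Column's decision.
- A → Column plays c3 (best of 1, 1, 9); Player 1 gets 7.
- B → Column plays c1 (best of 4, 1, 3); Player 1 gets 6.
- C → Column plays c2 (best of 8, 11, 5); Player 1 gets 10.
- D → Column plays c2 (best of 1, 7, 0); Player 1 gets 9.
Player 1's induced payoffs are 7, 6, 10, 9, so Player 1 commits to C. Subgame-perfect outcome: (C, c2) with payoffs (10, 11).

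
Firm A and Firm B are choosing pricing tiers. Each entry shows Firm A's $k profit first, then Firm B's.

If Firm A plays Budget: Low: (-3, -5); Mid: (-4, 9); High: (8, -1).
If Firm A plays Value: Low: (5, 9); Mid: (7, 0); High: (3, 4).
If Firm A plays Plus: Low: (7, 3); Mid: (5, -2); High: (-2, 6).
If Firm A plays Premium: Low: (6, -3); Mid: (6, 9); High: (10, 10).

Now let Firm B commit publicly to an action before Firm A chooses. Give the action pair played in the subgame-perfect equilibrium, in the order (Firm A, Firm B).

(Premium, High)

Work backward from Firm A's decision.
- Low → Firm A plays Plus (best of -3, 5, 7, 6); Firm B gets 3.
- Mid → Firm A plays Value (best of -4, 7, 5, 6); Firm B gets 0.
- High → Firm A plays Premium (best of 8, 3, -2, 10); Firm B gets 10.
Maximizing over 3, 0, 10, Firm B chooses High. Subgame-perfect outcome: (Premium, High) with payoffs (10, 10).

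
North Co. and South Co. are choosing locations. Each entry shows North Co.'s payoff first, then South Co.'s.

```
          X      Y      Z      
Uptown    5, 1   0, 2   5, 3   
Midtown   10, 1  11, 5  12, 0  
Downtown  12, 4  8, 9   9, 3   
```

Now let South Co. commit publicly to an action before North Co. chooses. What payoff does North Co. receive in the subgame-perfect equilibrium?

Backward induction with South Co. moving first.
- X: BR = Downtown, leader payoff 4.
- Y: BR = Midtown, leader payoff 5.
- Z: BR = Midtown, leader payoff 0.
Among 4, 5, 0, the best is 5 at Y. Subgame-perfect outcome: (Midtown, Y) with payoffs (11, 5).

11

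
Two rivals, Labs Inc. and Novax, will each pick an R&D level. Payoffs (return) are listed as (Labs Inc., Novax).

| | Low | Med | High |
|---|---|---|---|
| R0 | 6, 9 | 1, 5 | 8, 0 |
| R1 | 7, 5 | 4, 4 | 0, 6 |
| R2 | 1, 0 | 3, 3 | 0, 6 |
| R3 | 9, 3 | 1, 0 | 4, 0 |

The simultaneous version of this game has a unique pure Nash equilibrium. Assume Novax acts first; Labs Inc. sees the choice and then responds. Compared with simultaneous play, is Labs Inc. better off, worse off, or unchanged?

Labs Inc. best-responds to each possible Novax move:
- Low → Labs Inc. plays R3 (best of 6, 7, 1, 9); Novax gets 3.
- Med → Labs Inc. plays R1 (best of 1, 4, 3, 1); Novax gets 4.
- High → Labs Inc. plays R0 (best of 8, 0, 0, 4); Novax gets 0.
Maximizing over 3, 4, 0, Novax chooses Med. Subgame-perfect outcome: (R1, Med) with payoffs (4, 4).
Under simultaneous play:
Labs Inc.'s best replies: Low→R3; Med→R1; High→R0.
Novax's best replies: R0→Low; R1→High; R2→High; R3→Low.
The unique mutual best reply is (R3, Low), giving (9, 3).
Labs Inc. earns 4 sequentially versus 9 at the Nash outcome: worse off.

worse off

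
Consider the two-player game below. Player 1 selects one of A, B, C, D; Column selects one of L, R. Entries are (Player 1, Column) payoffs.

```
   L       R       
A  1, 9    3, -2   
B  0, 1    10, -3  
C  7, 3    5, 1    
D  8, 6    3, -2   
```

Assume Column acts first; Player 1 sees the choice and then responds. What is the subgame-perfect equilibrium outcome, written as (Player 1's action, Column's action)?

Backward induction with Column moving first.
- L: BR = D, leader payoff 6.
- R: BR = B, leader payoff -3.
Column's induced payoffs are 6, -3, so Column commits to L. Subgame-perfect outcome: (D, L) with payoffs (8, 6).

(D, L)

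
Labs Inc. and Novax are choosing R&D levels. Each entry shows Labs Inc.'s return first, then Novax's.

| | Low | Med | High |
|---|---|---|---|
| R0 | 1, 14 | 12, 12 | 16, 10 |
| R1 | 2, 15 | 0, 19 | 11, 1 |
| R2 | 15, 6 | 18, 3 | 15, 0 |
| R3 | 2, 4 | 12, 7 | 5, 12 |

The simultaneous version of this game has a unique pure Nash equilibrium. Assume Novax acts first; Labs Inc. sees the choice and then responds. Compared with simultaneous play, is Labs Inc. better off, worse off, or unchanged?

better off

Labs Inc. best-responds to each possible Novax move:
- Low: BR = R2, leader payoff 6.
- Med: BR = R2, leader payoff 3.
- High: BR = R0, leader payoff 10.
Among 6, 3, 10, the best is 10 at High. Subgame-perfect outcome: (R0, High) with payoffs (16, 10).
Now find the simultaneous Nash equilibrium.
Labs Inc.'s best replies: Low→R2; Med→R2; High→R0.
Novax's best replies: R0→Low; R1→Med; R2→Low; R3→High.
Only (R2, Low) has each player best-responding; Nash payoffs (15, 6).
Labs Inc. earns 16 sequentially versus 15 at the Nash outcome: better off.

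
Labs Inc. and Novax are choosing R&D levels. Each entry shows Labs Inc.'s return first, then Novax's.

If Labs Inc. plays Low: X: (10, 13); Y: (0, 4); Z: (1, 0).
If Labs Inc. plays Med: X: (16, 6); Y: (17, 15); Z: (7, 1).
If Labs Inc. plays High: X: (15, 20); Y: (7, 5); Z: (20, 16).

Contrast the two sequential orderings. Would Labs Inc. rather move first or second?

If Labs Inc. leads: Novax's best replies are Low→X, Med→Y, High→X; Labs Inc.'s induced payoffs 10, 17, 15; outcome (Med, Y), payoffs (17, 15).
If Novax leads: Labs Inc.'s best replies are X→Med, Y→Med, Z→High; Novax's induced payoffs 6, 15, 16; outcome (High, Z), payoffs (20, 16).
Labs Inc. gets 17 moving first and 20 moving second, so Labs Inc. prefers to move second.

second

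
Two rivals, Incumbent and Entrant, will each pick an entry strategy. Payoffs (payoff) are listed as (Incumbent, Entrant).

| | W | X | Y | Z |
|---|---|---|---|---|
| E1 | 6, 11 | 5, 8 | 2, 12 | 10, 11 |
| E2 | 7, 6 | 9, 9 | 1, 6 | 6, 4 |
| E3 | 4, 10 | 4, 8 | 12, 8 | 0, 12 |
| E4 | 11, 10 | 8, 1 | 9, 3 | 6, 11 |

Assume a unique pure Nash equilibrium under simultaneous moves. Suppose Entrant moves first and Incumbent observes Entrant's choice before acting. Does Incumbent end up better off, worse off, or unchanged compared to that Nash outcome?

Backward induction with Entrant moving first.
- W → Incumbent plays E4 (best of 6, 7, 4, 11); Entrant gets 10.
- X → Incumbent plays E2 (best of 5, 9, 4, 8); Entrant gets 9.
- Y → Incumbent plays E3 (best of 2, 1, 12, 9); Entrant gets 8.
- Z → Incumbent plays E1 (best of 10, 6, 0, 6); Entrant gets 11.
Maximizing over 10, 9, 8, 11, Entrant chooses Z. Subgame-perfect outcome: (E1, Z) with payoffs (10, 11).
Now find the simultaneous Nash equilibrium.
Incumbent's best replies: W→E4; X→E2; Y→E3; Z→E1.
Entrant's best replies: E1→Y; E2→X; E3→Z; E4→Z.
Only (E2, X) has each player best-responding; Nash payoffs (9, 9).
Incumbent earns 10 sequentially versus 9 at the Nash outcome: better off.

better off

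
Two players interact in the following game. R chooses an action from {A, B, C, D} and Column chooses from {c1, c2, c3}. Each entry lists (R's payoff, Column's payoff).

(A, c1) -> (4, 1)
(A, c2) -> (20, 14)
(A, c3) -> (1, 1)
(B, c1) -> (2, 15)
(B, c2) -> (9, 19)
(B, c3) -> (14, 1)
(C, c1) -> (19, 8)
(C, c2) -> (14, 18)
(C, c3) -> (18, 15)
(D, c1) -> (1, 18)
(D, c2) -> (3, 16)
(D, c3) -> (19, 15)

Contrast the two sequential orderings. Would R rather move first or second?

first

If R leads: Column's best replies are A→c2, B→c2, C→c2, D→c1; R's induced payoffs 20, 9, 14, 1; outcome (A, c2), payoffs (20, 14).
If Column leads: R's best replies are c1→C, c2→A, c3→D; Column's induced payoffs 8, 14, 15; outcome (D, c3), payoffs (19, 15).
R gets 20 moving first and 19 moving second, so R prefers to move first.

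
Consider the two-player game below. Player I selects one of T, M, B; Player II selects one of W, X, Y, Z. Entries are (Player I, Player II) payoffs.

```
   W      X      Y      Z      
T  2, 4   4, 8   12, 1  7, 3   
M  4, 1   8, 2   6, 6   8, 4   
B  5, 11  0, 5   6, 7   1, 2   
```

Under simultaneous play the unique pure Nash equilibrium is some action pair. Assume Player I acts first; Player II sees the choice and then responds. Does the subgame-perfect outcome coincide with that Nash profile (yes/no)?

Player II best-responds to each possible Player I move:
- T: Player II compares 4, 8, 1, 3 and picks X; Player I would get 4.
- M: Player II compares 1, 2, 6, 4 and picks Y; Player I would get 6.
- B: Player II compares 11, 5, 7, 2 and picks W; Player I would get 5.
Player I's induced payoffs are 4, 6, 5, so Player I commits to M. Subgame-perfect outcome: (M, Y) with payoffs (6, 6).
For the simultaneous game, intersect best replies.
Player I's best replies: W→B; X→M; Y→T; Z→M.
Player II's best replies: T→X; M→Y; B→W.
Only (B, W) has each player best-responding; Nash payoffs (5, 11).
Sequential outcome (M, Y) differs from the Nash profile (B, W).

no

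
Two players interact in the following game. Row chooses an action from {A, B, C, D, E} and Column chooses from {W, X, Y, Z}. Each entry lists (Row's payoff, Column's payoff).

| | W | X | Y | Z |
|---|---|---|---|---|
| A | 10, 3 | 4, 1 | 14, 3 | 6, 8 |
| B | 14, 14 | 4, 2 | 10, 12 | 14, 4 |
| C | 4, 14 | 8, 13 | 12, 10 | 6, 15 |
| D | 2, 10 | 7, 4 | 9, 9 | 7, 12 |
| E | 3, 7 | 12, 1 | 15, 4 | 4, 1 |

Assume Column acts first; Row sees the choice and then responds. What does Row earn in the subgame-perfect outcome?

Row best-responds to each possible Column move:
- W: BR = B, leader payoff 14.
- X: BR = E, leader payoff 1.
- Y: BR = E, leader payoff 4.
- Z: BR = B, leader payoff 4.
Maximizing over 14, 1, 4, 4, Column chooses W. Subgame-perfect outcome: (B, W) with payoffs (14, 14).

14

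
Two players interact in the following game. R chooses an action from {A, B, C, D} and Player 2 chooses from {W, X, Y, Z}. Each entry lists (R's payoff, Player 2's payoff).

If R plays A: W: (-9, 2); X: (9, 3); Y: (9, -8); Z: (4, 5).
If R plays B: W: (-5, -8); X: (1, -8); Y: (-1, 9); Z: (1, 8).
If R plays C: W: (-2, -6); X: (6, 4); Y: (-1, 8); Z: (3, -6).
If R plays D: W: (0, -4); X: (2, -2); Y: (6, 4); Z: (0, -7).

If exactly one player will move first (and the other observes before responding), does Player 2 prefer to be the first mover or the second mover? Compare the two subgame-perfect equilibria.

If R leads: Player 2's best replies are A→Z, B→Y, C→Y, D→Y; R's induced payoffs 4, -1, -1, 6; outcome (D, Y), payoffs (6, 4).
If Player 2 leads: R's best replies are W→D, X→A, Y→A, Z→A; Player 2's induced payoffs -4, 3, -8, 5; outcome (A, Z), payoffs (4, 5).
Player 2 gets 5 moving first and 4 moving second, so Player 2 prefers to move first.

first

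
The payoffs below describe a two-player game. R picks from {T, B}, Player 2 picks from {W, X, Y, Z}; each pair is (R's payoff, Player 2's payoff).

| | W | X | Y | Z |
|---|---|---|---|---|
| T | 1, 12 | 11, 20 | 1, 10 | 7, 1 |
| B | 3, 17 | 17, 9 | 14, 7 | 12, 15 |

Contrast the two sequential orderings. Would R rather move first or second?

If R leads: Player 2's best replies are T→X, B→W; R's induced payoffs 11, 3; outcome (T, X), payoffs (11, 20).
If Player 2 leads: R's best replies are W→B, X→B, Y→B, Z→B; Player 2's induced payoffs 17, 9, 7, 15; outcome (B, W), payoffs (3, 17).
R gets 11 moving first and 3 moving second, so R prefers to move first.

first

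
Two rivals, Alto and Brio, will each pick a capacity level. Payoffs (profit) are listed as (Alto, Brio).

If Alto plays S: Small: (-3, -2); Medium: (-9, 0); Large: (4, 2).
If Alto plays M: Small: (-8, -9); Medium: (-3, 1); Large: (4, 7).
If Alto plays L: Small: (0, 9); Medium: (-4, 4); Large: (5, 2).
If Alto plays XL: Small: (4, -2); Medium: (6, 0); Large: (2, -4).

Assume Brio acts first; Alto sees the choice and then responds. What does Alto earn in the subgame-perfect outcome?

Alto best-responds to each possible Brio move:
- Small: Alto compares -3, -8, 0, 4 and picks XL; Brio would get -2.
- Medium: Alto compares -9, -3, -4, 6 and picks XL; Brio would get 0.
- Large: Alto compares 4, 4, 5, 2 and picks L; Brio would get 2.
Brio's induced payoffs are -2, 0, 2, so Brio commits to Large. Subgame-perfect outcome: (L, Large) with payoffs (5, 2).

5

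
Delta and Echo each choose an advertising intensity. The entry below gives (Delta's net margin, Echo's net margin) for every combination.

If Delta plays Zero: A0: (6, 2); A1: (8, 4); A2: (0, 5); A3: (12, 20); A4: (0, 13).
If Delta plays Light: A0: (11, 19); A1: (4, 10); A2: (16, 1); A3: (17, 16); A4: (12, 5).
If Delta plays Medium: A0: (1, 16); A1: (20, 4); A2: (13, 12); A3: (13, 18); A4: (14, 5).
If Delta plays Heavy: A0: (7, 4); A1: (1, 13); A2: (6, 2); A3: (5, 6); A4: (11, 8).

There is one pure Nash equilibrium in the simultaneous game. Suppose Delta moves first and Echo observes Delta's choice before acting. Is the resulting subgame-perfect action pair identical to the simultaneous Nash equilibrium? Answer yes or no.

no

Solve by backward induction (Delta leads).
- Zero: Echo compares 2, 4, 5, 20, 13 and picks A3; Delta would get 12.
- Light: Echo compares 19, 10, 1, 16, 5 and picks A0; Delta would get 11.
- Medium: Echo compares 16, 4, 12, 18, 5 and picks A3; Delta would get 13.
- Heavy: Echo compares 4, 13, 2, 6, 8 and picks A1; Delta would get 1.
Among 12, 11, 13, 1, the best is 13 at Medium. Subgame-perfect outcome: (Medium, A3) with payoffs (13, 18).
Now find the simultaneous Nash equilibrium.
Delta's best replies: A0→Light; A1→Medium; A2→Light; A3→Light; A4→Medium.
Echo's best replies: Zero→A3; Light→A0; Medium→A3; Heavy→A1.
Only (Light, A0) has each player best-responding; Nash payoffs (11, 19).
Sequential outcome (Medium, A3) differs from the Nash profile (Light, A0).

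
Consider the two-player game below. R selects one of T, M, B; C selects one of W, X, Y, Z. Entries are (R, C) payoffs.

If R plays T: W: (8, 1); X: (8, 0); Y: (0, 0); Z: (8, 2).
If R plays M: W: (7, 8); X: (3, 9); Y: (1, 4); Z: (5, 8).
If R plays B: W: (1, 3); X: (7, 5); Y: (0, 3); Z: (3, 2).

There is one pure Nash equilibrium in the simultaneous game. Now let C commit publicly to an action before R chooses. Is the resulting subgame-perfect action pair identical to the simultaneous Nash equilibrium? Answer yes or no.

Backward induction with C moving first.
- W: R compares 8, 7, 1 and picks T; C would get 1.
- X: R compares 8, 3, 7 and picks T; C would get 0.
- Y: R compares 0, 1, 0 and picks M; C would get 4.
- Z: R compares 8, 5, 3 and picks T; C would get 2.
Among 1, 0, 4, 2, the best is 4 at Y. Subgame-perfect outcome: (M, Y) with payoffs (1, 4).
Under simultaneous play:
R's best replies: W→T; X→T; Y→M; Z→T.
C's best replies: T→Z; M→X; B→X.
Only (T, Z) has each player best-responding; Nash payoffs (8, 2).
Sequential outcome (M, Y) differs from the Nash profile (T, Z).

no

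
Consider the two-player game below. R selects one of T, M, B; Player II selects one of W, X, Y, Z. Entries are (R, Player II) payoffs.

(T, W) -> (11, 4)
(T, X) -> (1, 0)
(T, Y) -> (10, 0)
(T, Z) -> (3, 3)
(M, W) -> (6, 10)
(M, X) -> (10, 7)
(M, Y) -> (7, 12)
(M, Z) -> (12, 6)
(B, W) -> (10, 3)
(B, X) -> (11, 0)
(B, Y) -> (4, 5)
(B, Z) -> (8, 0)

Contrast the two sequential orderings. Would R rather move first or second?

If R leads: Player II's best replies are T→W, M→Y, B→Y; R's induced payoffs 11, 7, 4; outcome (T, W), payoffs (11, 4).
If Player II leads: R's best replies are W→T, X→B, Y→T, Z→M; Player II's induced payoffs 4, 0, 0, 6; outcome (M, Z), payoffs (12, 6).
R gets 11 moving first and 12 moving second, so R prefers to move second.

second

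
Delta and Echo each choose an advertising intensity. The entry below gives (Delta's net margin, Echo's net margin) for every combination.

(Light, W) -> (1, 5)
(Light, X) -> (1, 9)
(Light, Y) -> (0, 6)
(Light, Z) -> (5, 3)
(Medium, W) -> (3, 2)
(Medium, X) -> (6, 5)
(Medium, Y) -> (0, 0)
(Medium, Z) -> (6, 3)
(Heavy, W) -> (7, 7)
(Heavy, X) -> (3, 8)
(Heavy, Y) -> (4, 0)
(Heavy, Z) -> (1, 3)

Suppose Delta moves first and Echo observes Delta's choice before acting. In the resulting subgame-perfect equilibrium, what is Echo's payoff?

Solve by backward induction (Delta leads).
- Light: BR = X, leader payoff 1.
- Medium: BR = X, leader payoff 6.
- Heavy: BR = X, leader payoff 3.
Delta's induced payoffs are 1, 6, 3, so Delta commits to Medium. Subgame-perfect outcome: (Medium, X) with payoffs (6, 5).

5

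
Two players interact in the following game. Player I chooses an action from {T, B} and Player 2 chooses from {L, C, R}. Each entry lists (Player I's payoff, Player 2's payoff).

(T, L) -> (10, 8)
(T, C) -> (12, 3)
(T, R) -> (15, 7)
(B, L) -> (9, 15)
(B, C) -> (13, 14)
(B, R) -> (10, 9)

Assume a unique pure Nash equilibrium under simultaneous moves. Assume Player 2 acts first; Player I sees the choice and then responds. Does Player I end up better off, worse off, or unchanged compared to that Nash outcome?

better off

Backward induction with Player 2 moving first.
- L: Player I compares 10, 9 and picks T; Player 2 would get 8.
- C: Player I compares 12, 13 and picks B; Player 2 would get 14.
- R: Player I compares 15, 10 and picks T; Player 2 would get 7.
Player 2's induced payoffs are 8, 14, 7, so Player 2 commits to C. Subgame-perfect outcome: (B, C) with payoffs (13, 14).
For the simultaneous game, intersect best replies.
Player I's best replies: L→T; C→B; R→T.
Player 2's best replies: T→L; B→L.
The unique mutual best reply is (T, L), giving (10, 8).
Player I earns 13 sequentially versus 10 at the Nash outcome: better off.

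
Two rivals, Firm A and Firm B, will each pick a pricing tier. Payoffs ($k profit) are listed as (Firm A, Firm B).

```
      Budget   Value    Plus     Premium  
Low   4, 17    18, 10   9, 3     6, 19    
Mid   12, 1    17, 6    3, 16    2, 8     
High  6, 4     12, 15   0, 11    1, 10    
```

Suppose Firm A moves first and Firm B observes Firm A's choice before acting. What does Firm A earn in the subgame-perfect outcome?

Work backward from Firm B's decision.
- Low: Firm B compares 17, 10, 3, 19 and picks Premium; Firm A would get 6.
- Mid: Firm B compares 1, 6, 16, 8 and picks Plus; Firm A would get 3.
- High: Firm B compares 4, 15, 11, 10 and picks Value; Firm A would get 12.
Among 6, 3, 12, the best is 12 at High. Subgame-perfect outcome: (High, Value) with payoffs (12, 15).

12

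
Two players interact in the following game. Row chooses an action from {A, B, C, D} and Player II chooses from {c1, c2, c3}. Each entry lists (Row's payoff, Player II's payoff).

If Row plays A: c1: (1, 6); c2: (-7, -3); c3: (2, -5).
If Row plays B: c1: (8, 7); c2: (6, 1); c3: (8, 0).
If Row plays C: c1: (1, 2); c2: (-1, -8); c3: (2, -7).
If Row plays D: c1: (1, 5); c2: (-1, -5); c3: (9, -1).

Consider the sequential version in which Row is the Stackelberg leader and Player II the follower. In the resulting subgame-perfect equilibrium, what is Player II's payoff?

7

Solve by backward induction (Row leads).
- A → Player II plays c1 (best of 6, -3, -5); Row gets 1.
- B → Player II plays c1 (best of 7, 1, 0); Row gets 8.
- C → Player II plays c1 (best of 2, -8, -7); Row gets 1.
- D → Player II plays c1 (best of 5, -5, -1); Row gets 1.
Row's induced payoffs are 1, 8, 1, 1, so Row commits to B. Subgame-perfect outcome: (B, c1) with payoffs (8, 7).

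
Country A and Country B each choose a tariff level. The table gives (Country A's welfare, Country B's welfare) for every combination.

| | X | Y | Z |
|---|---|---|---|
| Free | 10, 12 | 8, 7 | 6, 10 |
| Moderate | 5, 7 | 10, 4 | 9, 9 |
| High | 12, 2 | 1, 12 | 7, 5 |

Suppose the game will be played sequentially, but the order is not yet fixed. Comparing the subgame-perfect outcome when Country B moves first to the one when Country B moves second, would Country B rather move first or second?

second

If Country A leads: Country B's best replies are Free→X, Moderate→Z, High→Y; Country A's induced payoffs 10, 9, 1; outcome (Free, X), payoffs (10, 12).
If Country B leads: Country A's best replies are X→High, Y→Moderate, Z→Moderate; Country B's induced payoffs 2, 4, 9; outcome (Moderate, Z), payoffs (9, 9).
Country B gets 9 moving first and 12 moving second, so Country B prefers to move second.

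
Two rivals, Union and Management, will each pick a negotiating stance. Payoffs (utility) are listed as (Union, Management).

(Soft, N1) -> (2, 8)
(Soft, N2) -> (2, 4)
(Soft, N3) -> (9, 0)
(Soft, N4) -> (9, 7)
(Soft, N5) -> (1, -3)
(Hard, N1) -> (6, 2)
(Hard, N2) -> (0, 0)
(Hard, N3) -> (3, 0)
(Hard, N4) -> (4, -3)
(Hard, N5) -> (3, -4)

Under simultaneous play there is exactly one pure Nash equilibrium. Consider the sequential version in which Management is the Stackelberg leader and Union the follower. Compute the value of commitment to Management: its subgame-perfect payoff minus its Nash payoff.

Union best-responds to each possible Management move:
- N1 → Union plays Hard (best of 2, 6); Management gets 2.
- N2 → Union plays Soft (best of 2, 0); Management gets 4.
- N3 → Union plays Soft (best of 9, 3); Management gets 0.
- N4 → Union plays Soft (best of 9, 4); Management gets 7.
- N5 → Union plays Hard (best of 1, 3); Management gets -4.
Management's induced payoffs are 2, 4, 0, 7, -4, so Management commits to N4. Subgame-perfect outcome: (Soft, N4) with payoffs (9, 7).
Under simultaneous play:
Union's best replies: N1→Hard; N2→Soft; N3→Soft; N4→Soft; N5→Hard.
Management's best replies: Soft→N1; Hard→N1.
Only (Hard, N1) has each player best-responding; Nash payoffs (6, 2).
Management's commitment gain: 7 − 2 = 5.

5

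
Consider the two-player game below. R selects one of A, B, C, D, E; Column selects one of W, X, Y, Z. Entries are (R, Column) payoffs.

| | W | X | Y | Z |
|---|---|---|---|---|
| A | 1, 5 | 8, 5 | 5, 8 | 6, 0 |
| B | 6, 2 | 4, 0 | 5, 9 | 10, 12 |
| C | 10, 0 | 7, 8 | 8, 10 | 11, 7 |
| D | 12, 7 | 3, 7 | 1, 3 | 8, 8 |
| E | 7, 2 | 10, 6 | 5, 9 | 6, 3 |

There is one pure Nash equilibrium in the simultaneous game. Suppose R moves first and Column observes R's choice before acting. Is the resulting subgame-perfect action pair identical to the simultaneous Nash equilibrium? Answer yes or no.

Column best-responds to each possible R move:
- A: BR = Y, leader payoff 5.
- B: BR = Z, leader payoff 10.
- C: BR = Y, leader payoff 8.
- D: BR = Z, leader payoff 8.
- E: BR = Y, leader payoff 5.
Maximizing over 5, 10, 8, 8, 5, R chooses B. Subgame-perfect outcome: (B, Z) with payoffs (10, 12).
Now find the simultaneous Nash equilibrium.
R's best replies: W→D; X→E; Y→C; Z→C.
Column's best replies: A→Y; B→Z; C→Y; D→Z; E→Y.
The unique mutual best reply is (C, Y), giving (8, 10).
Sequential outcome (B, Z) differs from the Nash profile (C, Y).

no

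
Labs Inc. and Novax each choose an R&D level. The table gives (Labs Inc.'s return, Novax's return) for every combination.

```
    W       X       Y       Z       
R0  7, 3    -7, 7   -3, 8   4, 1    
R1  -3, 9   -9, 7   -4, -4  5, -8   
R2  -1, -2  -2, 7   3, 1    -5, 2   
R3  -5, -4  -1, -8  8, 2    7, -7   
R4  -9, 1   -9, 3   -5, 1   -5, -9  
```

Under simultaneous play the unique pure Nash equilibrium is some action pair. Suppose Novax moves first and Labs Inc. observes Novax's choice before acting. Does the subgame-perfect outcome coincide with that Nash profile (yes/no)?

Labs Inc. best-responds to each possible Novax move:
- W → Labs Inc. plays R0 (best of 7, -3, -1, -5, -9); Novax gets 3.
- X → Labs Inc. plays R3 (best of -7, -9, -2, -1, -9); Novax gets -8.
- Y → Labs Inc. plays R3 (best of -3, -4, 3, 8, -5); Novax gets 2.
- Z → Labs Inc. plays R3 (best of 4, 5, -5, 7, -5); Novax gets -7.
Maximizing over 3, -8, 2, -7, Novax chooses W. Subgame-perfect outcome: (R0, W) with payoffs (7, 3).
Now find the simultaneous Nash equilibrium.
Labs Inc.'s best replies: W→R0; X→R3; Y→R3; Z→R3.
Novax's best replies: R0→Y; R1→W; R2→X; R3→Y; R4→X.
Only (R3, Y) has each player best-responding; Nash payoffs (8, 2).
Sequential outcome (R0, W) differs from the Nash profile (R3, Y).

no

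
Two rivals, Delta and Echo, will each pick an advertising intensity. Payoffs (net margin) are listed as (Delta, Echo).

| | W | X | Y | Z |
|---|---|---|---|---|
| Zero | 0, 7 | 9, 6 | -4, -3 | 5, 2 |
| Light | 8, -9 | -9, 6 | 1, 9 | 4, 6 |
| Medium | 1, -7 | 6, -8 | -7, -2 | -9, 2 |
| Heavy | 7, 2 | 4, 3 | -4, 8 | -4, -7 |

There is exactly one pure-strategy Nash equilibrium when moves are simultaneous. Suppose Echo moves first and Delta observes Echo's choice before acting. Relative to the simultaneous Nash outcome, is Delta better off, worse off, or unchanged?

Work backward from Delta's decision.
- W: BR = Light, leader payoff -9.
- X: BR = Zero, leader payoff 6.
- Y: BR = Light, leader payoff 9.
- Z: BR = Zero, leader payoff 2.
Maximizing over -9, 6, 9, 2, Echo chooses Y. Subgame-perfect outcome: (Light, Y) with payoffs (1, 9).
Under simultaneous play:
Delta's best replies: W→Light; X→Zero; Y→Light; Z→Zero.
Echo's best replies: Zero→W; Light→Y; Medium→Z; Heavy→Y.
Only (Light, Y) has each player best-responding; Nash payoffs (1, 9).
Delta earns 1 sequentially versus 1 at the Nash outcome: unchanged.

unchanged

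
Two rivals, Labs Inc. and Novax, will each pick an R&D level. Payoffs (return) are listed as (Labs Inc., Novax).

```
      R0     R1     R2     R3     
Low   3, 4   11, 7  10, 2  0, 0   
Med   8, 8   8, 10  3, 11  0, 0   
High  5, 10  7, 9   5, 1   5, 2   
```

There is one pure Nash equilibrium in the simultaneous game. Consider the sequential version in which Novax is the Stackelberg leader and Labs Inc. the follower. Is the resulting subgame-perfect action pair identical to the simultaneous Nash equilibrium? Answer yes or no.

no

Work backward from Labs Inc.'s decision.
- R0: Labs Inc. compares 3, 8, 5 and picks Med; Novax would get 8.
- R1: Labs Inc. compares 11, 8, 7 and picks Low; Novax would get 7.
- R2: Labs Inc. compares 10, 3, 5 and picks Low; Novax would get 2.
- R3: Labs Inc. compares 0, 0, 5 and picks High; Novax would get 2.
Among 8, 7, 2, 2, the best is 8 at R0. Subgame-perfect outcome: (Med, R0) with payoffs (8, 8).
Now find the simultaneous Nash equilibrium.
Labs Inc.'s best replies: R0→Med; R1→Low; R2→Low; R3→High.
Novax's best replies: Low→R1; Med→R2; High→R0.
The unique mutual best reply is (Low, R1), giving (11, 7).
Sequential outcome (Med, R0) differs from the Nash profile (Low, R1).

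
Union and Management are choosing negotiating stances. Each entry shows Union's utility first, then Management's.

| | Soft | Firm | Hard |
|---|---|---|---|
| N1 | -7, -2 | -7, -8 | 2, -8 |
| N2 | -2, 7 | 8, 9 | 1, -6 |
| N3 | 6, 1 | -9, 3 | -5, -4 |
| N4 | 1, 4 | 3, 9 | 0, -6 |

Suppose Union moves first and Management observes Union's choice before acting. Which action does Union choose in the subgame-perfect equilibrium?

N2

Work backward from Management's decision.
- N1 → Management plays Soft (best of -2, -8, -8); Union gets -7.
- N2 → Management plays Firm (best of 7, 9, -6); Union gets 8.
- N3 → Management plays Firm (best of 1, 3, -4); Union gets -9.
- N4 → Management plays Firm (best of 4, 9, -6); Union gets 3.
Maximizing over -7, 8, -9, 3, Union chooses N2. Subgame-perfect outcome: (N2, Firm) with payoffs (8, 9).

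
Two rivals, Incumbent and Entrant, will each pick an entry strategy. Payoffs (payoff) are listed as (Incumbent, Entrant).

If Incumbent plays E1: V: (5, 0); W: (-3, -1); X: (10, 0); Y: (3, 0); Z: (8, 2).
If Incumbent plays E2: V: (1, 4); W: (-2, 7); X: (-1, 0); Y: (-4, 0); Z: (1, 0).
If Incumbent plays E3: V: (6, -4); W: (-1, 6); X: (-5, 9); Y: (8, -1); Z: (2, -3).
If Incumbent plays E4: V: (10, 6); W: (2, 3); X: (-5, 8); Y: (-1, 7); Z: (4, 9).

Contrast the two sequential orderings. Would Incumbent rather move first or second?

If Incumbent leads: Entrant's best replies are E1→Z, E2→W, E3→X, E4→Z; Incumbent's induced payoffs 8, -2, -5, 4; outcome (E1, Z), payoffs (8, 2).
If Entrant leads: Incumbent's best replies are V→E4, W→E4, X→E1, Y→E3, Z→E1; Entrant's induced payoffs 6, 3, 0, -1, 2; outcome (E4, V), payoffs (10, 6).
Incumbent gets 8 moving first and 10 moving second, so Incumbent prefers to move second.

second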